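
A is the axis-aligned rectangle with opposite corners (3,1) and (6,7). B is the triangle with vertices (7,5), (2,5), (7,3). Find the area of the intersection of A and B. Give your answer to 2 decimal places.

3.00

The intersection is the polygon with vertices (6,3.4), (3,4.6), (3,5), (6,5).
By the shoelace formula its area is 3.00.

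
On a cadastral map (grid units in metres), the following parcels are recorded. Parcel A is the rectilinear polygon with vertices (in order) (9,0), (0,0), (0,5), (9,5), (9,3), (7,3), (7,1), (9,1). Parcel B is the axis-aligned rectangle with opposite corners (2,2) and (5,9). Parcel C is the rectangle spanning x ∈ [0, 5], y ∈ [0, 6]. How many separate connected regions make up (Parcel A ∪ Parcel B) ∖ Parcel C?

2

(Parcel A ∪ Parcel B) ∖ Parcel C splits into 2 disjoint pieces (area 9, area 16).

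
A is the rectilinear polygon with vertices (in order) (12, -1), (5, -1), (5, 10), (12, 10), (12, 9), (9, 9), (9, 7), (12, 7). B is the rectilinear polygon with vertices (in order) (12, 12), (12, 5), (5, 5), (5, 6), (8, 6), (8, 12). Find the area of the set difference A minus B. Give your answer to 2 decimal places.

|A| = 71, |A∩B| = 17.
|A ∖ B| = |A| − |A∩B| = 71 − 17 = 54.00.

54.00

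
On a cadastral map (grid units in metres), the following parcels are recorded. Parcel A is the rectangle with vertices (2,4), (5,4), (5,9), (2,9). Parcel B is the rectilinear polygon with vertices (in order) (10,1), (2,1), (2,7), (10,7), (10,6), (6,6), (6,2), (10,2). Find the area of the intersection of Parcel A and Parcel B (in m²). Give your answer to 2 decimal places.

9.00

The intersection is the polygon with vertices (5,4), (2,4), (2,7), (5,7).
By the shoelace formula its area is 9.00.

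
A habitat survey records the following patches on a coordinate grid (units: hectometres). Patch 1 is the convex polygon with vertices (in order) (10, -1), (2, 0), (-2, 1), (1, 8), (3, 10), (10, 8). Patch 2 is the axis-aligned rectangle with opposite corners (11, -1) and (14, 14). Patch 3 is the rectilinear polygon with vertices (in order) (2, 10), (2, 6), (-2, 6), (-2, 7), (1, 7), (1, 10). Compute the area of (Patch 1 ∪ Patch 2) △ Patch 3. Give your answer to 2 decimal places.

|Patch 1 ∪ Patch 2| = 141.5.
|(Patch 1 ∪ Patch 2) ∩ Patch 3| = 3.1429.
|(Patch 1 ∪ Patch 2) △ Patch 3| = 141.5 + 7 − 6.2857 = 142.21.

142.21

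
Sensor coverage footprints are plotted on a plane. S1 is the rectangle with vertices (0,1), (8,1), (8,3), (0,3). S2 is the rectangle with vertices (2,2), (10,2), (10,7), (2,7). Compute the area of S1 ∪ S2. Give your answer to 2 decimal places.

50.00

By inclusion–exclusion:
Individual areas: |S1| = 16, |S2| = 40.
|S1∩S2|: x∈[2,8], y∈[2,3] → 6·1 = 6.
|S1 ∪ S2| = 56 − 6 = 50.00.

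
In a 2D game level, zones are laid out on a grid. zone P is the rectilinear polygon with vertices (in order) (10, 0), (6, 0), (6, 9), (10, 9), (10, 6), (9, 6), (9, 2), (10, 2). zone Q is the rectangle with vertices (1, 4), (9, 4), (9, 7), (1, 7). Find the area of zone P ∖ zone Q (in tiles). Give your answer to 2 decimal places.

23.00

|zone P| = 32, |zone P∩zone Q| = 9.
|zone P ∖ zone Q| = |zone P| − |zone P∩zone Q| = 32 − 9 = 23.00.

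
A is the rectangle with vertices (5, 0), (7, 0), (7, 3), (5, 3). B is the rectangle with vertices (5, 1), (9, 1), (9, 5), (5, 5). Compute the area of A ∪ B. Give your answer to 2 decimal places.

By inclusion–exclusion:
Individual areas: |A| = 6, |B| = 16.
|A∩B|: x∈[5,7], y∈[1,3] → 2·2 = 4.
|A ∪ B| = 22 − 4 = 18.00.

18.00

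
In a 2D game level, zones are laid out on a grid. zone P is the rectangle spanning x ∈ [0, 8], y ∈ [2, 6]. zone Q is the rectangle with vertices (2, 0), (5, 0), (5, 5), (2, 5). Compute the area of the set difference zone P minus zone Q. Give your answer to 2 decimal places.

23.00

|zone P∩zone Q|: x∈[2,5], y∈[2,5] → 3·3 = 9.
|zone P| = 32.
|zone P ∖ zone Q| = |zone P| − |zone P∩zone Q| = 32 − 9 = 23.00.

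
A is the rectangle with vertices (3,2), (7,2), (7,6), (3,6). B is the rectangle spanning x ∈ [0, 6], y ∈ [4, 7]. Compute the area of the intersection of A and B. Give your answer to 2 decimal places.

|A∩B|: x∈[3,6], y∈[4,6] → 3·2 = 6.

6.00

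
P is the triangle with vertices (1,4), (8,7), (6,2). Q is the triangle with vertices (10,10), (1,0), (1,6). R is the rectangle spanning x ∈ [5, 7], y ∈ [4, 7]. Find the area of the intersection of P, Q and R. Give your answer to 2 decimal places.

1.18

The intersection is the polygon with vertices (5,4.444), (5,5.714), (6.861,6.512).
By the shoelace formula its area is 1.18.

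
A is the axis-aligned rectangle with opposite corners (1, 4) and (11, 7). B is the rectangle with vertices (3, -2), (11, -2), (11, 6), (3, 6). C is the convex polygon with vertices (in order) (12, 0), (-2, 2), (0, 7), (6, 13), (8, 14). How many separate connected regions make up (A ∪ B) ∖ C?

(A ∪ B) ∖ C splits into 2 disjoint pieces (area 1.75, area 21.7143).

2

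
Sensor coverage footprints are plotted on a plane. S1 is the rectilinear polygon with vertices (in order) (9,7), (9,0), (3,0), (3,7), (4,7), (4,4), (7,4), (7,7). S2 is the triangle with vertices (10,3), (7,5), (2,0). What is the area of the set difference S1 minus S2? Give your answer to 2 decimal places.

|S1| = 33, |S1∩S2| = 11.1667.
|S1 ∖ S2| = |S1| − |S1∩S2| = 33 − 11.1667 = 21.83.

21.83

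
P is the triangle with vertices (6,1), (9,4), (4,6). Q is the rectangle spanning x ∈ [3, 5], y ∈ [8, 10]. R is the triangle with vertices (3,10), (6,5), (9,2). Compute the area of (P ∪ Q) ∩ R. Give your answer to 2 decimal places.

1.33

|P ∪ Q| = 14.5.
|(P ∪ Q) ∩ R| = 1.33.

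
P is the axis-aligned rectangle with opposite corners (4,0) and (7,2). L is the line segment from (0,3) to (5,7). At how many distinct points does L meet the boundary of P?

The segment lies entirely outside P and never meets its boundary.

0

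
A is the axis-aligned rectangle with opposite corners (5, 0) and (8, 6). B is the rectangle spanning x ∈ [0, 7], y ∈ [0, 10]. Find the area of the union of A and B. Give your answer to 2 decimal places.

76.00

By inclusion–exclusion:
Individual areas: |A| = 18, |B| = 70.
|A∩B|: x∈[5,7], y∈[0,6] → 2·6 = 12.
|A ∪ B| = 88 − 12 = 76.00.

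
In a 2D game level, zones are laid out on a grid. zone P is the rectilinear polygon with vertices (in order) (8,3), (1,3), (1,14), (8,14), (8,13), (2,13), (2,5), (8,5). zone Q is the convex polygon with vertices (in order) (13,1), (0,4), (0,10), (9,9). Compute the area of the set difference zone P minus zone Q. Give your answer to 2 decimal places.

11.45

|zone P| = 29, |zone P∩zone Q| = 17.5513.
|zone P ∖ zone Q| = |zone P| − |zone P∩zone Q| = 29 − 17.5513 = 11.45.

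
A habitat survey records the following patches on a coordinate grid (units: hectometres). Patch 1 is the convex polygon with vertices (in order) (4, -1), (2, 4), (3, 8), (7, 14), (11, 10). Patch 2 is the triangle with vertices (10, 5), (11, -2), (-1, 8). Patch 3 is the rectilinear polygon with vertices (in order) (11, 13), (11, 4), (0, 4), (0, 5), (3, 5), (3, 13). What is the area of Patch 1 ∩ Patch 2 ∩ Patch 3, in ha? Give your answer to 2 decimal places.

The intersection is the polygon with vertices (8.141,5.507), (7.182,4), (3.8,4), (2.6,5), (3,5), (3,6.909).
By the shoelace formula its area is 10.43.

10.43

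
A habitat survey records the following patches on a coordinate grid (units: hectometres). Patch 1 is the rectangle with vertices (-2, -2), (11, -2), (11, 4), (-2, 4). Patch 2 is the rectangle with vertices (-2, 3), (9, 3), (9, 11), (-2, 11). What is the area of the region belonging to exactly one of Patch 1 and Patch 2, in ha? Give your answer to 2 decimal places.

|Patch 1∩Patch 2|: x∈[-2,9], y∈[3,4] → 11·1 = 11.
|Patch 1 △ Patch 2| = |Patch 1| + |Patch 2| − 2·|Patch 1∩Patch 2| = 78 + 88 − 22 = 144.00.

144.00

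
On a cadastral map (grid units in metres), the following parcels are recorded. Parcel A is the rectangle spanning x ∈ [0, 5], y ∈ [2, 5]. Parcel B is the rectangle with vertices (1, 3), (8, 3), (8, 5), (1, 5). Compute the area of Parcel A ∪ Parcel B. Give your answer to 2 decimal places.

21.00

By inclusion–exclusion:
Individual areas: |Parcel A| = 15, |Parcel B| = 14.
|Parcel A∩Parcel B|: x∈[1,5], y∈[3,5] → 4·2 = 8.
|Parcel A ∪ Parcel B| = 29 − 8 = 21.00.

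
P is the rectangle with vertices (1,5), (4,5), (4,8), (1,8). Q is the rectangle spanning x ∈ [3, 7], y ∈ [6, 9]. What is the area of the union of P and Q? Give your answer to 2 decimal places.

19.00

By inclusion–exclusion:
Individual areas: |P| = 9, |Q| = 12.
|P∩Q|: x∈[3,4], y∈[6,8] → 1·2 = 2.
|P ∪ Q| = 21 − 2 = 19.00.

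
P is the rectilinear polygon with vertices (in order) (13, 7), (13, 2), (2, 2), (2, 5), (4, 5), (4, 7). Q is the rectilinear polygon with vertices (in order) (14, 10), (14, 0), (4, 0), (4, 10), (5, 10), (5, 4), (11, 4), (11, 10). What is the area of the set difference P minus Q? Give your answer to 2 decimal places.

|P| = 51, |P∩Q| = 27.
|P ∖ Q| = |P| − |P∩Q| = 51 − 27 = 24.00.

24.00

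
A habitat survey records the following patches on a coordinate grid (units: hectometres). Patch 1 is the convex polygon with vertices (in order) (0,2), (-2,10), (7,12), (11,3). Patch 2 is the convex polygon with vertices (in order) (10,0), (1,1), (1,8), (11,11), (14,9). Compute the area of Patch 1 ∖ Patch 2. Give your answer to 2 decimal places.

32.50

|Patch 1| = 89.5, |Patch 1∩Patch 2| = 56.9964.
|Patch 1 ∖ Patch 2| = |Patch 1| − |Patch 1∩Patch 2| = 89.5 − 56.9964 = 32.50.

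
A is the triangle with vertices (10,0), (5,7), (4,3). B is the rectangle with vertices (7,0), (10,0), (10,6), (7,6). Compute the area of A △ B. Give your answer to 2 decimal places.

|A| = 13.5, |B| = 18, |A∩B| = 4.05.
|A △ B| = |A| + |B| − 2·|A∩B| = 13.5 + 18 − 8.1 = 23.40.

23.40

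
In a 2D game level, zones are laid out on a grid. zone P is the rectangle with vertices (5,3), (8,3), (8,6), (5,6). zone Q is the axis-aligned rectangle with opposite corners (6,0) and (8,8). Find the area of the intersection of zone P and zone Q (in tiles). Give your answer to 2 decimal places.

6.00

|zone P∩zone Q|: x∈[6,8], y∈[3,6] → 2·3 = 6.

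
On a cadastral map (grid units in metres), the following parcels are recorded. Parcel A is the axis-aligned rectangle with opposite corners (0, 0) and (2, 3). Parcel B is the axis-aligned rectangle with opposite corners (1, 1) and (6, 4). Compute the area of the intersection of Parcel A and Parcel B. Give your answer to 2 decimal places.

|Parcel A∩Parcel B|: x∈[1,2], y∈[1,3] → 1·2 = 2.

2.00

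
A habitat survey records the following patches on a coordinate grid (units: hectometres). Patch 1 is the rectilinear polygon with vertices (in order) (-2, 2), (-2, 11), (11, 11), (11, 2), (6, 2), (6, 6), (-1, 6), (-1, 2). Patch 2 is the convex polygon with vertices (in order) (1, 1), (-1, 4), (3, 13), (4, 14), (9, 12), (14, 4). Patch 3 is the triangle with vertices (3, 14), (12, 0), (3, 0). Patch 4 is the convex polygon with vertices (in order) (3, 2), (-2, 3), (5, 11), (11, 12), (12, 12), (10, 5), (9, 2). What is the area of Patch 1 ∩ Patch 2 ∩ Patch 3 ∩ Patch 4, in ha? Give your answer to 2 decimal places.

25.97

The intersection is the polygon with vertices (6,6), (3,6), (3,8.714), (4.959,10.953), (9.585,3.756), (9.306,2.917), (6,2.154).
By the shoelace formula its area is 25.97.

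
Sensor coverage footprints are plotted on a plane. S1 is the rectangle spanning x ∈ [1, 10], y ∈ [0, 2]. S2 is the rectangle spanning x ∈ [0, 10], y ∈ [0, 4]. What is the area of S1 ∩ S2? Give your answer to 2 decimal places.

|S1∩S2|: x∈[1,10], y∈[0,2] → 9·2 = 18.

18.00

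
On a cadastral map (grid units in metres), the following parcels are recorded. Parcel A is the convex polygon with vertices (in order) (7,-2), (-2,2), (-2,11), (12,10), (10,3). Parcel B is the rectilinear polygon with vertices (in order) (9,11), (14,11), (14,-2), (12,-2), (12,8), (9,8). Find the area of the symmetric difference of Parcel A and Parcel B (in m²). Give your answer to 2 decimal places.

156.00

|Parcel A| = 132.5, |Parcel B| = 35, |Parcel A∩Parcel B| = 5.75.
|Parcel A △ Parcel B| = |Parcel A| + |Parcel B| − 2·|Parcel A∩Parcel B| = 132.5 + 35 − 11.5 = 156.00.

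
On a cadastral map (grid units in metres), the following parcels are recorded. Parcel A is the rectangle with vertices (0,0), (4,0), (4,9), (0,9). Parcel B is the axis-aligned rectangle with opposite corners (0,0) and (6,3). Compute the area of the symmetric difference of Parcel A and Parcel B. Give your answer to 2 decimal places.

30.00

|Parcel A∩Parcel B|: x∈[0,4], y∈[0,3] → 4·3 = 12.
|Parcel A △ Parcel B| = |Parcel A| + |Parcel B| − 2·|Parcel A∩Parcel B| = 36 + 18 − 24 = 30.00.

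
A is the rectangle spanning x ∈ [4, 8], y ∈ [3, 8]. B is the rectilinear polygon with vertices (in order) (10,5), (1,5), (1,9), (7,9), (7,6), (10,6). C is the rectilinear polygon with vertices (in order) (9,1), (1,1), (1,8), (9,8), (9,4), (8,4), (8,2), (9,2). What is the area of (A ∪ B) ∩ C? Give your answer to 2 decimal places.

30.00

|A ∪ B| = 37.
|(A ∪ B) ∩ C| = 30.00.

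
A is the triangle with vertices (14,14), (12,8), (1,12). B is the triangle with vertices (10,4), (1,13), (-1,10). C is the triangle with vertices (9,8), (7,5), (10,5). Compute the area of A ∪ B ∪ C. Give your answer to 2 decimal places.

62.72

By inclusion–exclusion:
Individual areas: |A| = 37, |B| = 22.5, |C| = 4.5.
|A∩B| = 0.3524.
|A∩C| = 0.
|B∩C| = 0.9278.
|A∩B∩C| = 0.
|A ∪ B ∪ C| = 64 − 1.2802 + 0 = 62.72.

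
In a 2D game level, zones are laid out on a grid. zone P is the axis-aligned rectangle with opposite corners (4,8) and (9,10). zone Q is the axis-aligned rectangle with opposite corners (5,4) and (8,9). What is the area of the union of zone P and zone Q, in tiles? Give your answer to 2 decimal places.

By inclusion–exclusion:
Individual areas: |zone P| = 10, |zone Q| = 15.
|zone P∩zone Q|: x∈[5,8], y∈[8,9] → 3·1 = 3.
|zone P ∪ zone Q| = 25 − 3 = 22.00.

22.00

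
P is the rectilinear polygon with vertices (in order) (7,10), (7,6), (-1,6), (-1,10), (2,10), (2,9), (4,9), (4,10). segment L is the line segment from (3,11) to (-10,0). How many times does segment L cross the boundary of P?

The segment meets the boundary at (1.818,10), (-1,7.615).

2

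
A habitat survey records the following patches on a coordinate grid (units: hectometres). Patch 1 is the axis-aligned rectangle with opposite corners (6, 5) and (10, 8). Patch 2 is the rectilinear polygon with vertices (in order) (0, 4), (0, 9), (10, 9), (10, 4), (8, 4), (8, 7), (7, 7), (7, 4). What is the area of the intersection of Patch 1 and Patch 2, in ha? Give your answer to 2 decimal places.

The intersection is the polygon with vertices (10,5), (8,5), (8,7), (7,7), (7,5), (6,5), (6,8), (10,8).
By the shoelace formula its area is 10.00.

10.00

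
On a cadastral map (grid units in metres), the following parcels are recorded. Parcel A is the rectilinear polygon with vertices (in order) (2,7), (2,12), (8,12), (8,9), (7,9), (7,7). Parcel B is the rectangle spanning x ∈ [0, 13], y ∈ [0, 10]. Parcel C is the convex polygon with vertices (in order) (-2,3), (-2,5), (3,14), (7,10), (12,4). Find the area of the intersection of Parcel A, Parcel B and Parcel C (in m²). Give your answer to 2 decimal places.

The intersection is the polygon with vertices (7,10), (7.833,9), (7,9), (7,7), (2,7), (2,10).
By the shoelace formula its area is 15.42.

15.42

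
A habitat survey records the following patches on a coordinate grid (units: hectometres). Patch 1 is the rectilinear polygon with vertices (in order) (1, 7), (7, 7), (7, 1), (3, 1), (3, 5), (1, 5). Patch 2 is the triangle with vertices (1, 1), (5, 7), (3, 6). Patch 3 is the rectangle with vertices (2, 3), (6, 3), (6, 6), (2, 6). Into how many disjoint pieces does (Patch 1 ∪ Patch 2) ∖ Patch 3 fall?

2

(Patch 1 ∪ Patch 2) ∖ Patch 3 splits into 2 disjoint pieces (area 18, area 0.5833).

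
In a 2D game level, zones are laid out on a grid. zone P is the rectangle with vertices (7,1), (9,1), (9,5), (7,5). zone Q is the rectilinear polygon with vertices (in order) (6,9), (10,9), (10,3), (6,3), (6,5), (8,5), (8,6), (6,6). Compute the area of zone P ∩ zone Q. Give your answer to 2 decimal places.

The intersection is the polygon with vertices (9,5), (9,3), (7,3), (7,5), (8,5).
By the shoelace formula its area is 4.00.

4.00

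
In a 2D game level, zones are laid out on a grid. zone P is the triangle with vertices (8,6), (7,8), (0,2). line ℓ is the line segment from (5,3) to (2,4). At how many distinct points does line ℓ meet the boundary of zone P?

The segment meets the boundary at (2.24,3.92), (3.2,3.6).

2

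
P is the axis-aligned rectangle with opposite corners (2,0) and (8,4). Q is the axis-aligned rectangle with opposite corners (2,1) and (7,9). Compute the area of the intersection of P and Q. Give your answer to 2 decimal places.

15.00

|P∩Q|: x∈[2,7], y∈[1,4] → 5·3 = 15.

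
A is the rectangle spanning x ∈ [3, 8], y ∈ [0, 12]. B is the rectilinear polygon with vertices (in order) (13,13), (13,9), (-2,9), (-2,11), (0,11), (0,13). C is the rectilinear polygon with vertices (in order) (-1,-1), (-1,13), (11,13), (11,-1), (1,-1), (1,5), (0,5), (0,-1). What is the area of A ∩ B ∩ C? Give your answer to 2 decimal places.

15.00

The intersection is the polygon with vertices (8,12), (8,9), (3,9), (3,12).
By the shoelace formula its area is 15.00.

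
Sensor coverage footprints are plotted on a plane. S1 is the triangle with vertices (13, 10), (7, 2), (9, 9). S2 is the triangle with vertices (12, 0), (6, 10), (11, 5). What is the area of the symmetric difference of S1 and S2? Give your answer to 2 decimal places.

18.50

|S1| = 13, |S2| = 10, |S1∩S2| = 2.2521.
|S1 △ S2| = |S1| + |S2| − 2·|S1∩S2| = 13 + 10 − 4.5042 = 18.50.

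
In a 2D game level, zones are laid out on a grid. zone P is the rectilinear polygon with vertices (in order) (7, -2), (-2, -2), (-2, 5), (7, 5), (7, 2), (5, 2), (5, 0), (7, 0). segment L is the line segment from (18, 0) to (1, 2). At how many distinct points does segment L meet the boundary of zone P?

1

The segment meets the boundary at (5,1.529).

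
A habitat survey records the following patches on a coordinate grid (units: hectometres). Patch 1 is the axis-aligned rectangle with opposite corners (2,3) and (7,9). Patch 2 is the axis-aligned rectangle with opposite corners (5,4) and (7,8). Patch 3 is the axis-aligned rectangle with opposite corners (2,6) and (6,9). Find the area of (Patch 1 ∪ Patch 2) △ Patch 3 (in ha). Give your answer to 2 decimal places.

18.00

|Patch 1 ∪ Patch 2| = 30.
|(Patch 1 ∪ Patch 2) ∩ Patch 3| = 12.
|(Patch 1 ∪ Patch 2) △ Patch 3| = 30 + 12 − 24 = 18.00.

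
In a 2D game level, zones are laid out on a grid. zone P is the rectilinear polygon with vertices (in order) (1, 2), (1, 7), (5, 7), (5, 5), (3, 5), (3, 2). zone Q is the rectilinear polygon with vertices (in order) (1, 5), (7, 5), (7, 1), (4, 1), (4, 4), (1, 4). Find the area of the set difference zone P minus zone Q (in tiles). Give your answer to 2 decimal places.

|zone P| = 14, |zone P∩zone Q| = 2.
|zone P ∖ zone Q| = |zone P| − |zone P∩zone Q| = 14 − 2 = 12.00.

12.00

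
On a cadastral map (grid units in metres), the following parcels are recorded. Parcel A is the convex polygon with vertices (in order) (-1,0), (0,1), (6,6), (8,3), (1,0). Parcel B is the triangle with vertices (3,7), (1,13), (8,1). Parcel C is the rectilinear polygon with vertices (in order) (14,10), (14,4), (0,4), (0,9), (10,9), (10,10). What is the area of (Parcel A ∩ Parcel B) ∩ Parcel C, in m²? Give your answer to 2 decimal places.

1.08

The region (Parcel A ∩ Parcel B) ∩ Parcel C is the polygon with vertices (6.25,4), (5.5,4), (4.721,4.934), (5.383,5.486).
By the shoelace formula its area is 1.08.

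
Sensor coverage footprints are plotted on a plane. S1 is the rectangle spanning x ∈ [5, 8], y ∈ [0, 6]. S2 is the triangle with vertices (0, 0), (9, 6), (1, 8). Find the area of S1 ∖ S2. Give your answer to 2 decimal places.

|S1| = 18, |S1∩S2| = 5.
|S1 ∖ S2| = |S1| − |S1∩S2| = 18 − 5 = 13.00.

13.00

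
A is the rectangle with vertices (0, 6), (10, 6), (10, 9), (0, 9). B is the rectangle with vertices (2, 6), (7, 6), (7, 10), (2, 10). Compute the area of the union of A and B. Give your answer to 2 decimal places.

By inclusion–exclusion:
Individual areas: |A| = 30, |B| = 20.
|A∩B|: x∈[2,7], y∈[6,9] → 5·3 = 15.
|A ∪ B| = 50 − 15 = 35.00.

35.00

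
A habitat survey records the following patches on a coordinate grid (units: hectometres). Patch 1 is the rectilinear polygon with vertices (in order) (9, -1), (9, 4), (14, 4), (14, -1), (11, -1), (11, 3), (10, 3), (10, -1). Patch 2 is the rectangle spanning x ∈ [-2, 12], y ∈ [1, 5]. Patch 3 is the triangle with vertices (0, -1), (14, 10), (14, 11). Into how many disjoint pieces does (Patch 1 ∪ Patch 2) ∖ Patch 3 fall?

(Patch 1 ∪ Patch 2) ∖ Patch 3 splits into 2 disjoint pieces (area 41.6364, area 26.6667).

2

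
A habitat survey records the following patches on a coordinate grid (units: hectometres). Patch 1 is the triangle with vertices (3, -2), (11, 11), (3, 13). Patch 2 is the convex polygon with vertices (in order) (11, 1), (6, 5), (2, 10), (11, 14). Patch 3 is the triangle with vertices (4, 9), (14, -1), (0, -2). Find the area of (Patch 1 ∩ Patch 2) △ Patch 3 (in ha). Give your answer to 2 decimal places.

|Patch 1 ∩ Patch 2| = 35.0542.
|(Patch 1 ∩ Patch 2) ∩ Patch 3| = 6.0913.
|(Patch 1 ∩ Patch 2) △ Patch 3| = 35.0542 + 75 − 12.1825 = 97.87.

97.87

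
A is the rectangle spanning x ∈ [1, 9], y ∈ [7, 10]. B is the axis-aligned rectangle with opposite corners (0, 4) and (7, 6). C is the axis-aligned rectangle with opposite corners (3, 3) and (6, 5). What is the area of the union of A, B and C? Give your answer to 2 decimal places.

41.00

By inclusion–exclusion:
Individual areas: |A| = 24, |B| = 14, |C| = 6.
|A∩B| = 0 (no overlap).
|A∩C| = 0 (no overlap).
|B∩C|: x∈[3,6], y∈[4,5] → 3·1 = 3.
|A∩B∩C| = 0.
|A ∪ B ∪ C| = 44 − 3 + 0 = 41.00.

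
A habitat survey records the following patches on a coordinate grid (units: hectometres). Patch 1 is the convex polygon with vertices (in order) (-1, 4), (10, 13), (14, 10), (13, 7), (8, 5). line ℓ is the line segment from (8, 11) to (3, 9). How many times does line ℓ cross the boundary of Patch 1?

The segment meets the boundary at (7.13,10.652).

1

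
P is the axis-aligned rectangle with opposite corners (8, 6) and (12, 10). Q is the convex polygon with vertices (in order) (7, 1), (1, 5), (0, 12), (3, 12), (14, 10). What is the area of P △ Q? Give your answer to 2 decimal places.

|P| = 16, |Q| = 92, |P∩Q| = 15.2063.
|P △ Q| = |P| + |Q| − 2·|P∩Q| = 16 + 92 − 30.4127 = 77.59.

77.59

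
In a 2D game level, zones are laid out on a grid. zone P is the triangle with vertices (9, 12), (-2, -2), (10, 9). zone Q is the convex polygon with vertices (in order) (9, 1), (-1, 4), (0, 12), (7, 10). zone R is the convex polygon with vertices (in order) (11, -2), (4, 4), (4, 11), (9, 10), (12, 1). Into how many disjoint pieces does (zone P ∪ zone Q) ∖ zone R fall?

2

(zone P ∪ zone Q) ∖ zone R splits into 2 disjoint pieces (area 2.8474, area 43.1763).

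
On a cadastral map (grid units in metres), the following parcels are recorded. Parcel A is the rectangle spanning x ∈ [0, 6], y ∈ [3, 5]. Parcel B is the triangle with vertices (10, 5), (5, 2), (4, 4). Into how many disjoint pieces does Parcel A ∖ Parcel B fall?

1

Parcel A ∖ Parcel B is a single connected region.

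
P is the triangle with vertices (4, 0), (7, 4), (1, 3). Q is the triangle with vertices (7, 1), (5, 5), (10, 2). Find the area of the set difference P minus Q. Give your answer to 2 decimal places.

|P| = 10.5, |P∩Q| = 0.7112.
|P ∖ Q| = |P| − |P∩Q| = 10.5 − 0.7112 = 9.79.

9.79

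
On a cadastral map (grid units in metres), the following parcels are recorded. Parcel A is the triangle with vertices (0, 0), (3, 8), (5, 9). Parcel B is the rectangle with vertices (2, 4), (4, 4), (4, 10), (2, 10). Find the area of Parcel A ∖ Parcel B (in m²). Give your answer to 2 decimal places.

|Parcel A| = 6.5, |Parcel A∩Parcel B| = 4.0722.
|Parcel A ∖ Parcel B| = |Parcel A| − |Parcel A∩Parcel B| = 6.5 − 4.0722 = 2.43.

2.43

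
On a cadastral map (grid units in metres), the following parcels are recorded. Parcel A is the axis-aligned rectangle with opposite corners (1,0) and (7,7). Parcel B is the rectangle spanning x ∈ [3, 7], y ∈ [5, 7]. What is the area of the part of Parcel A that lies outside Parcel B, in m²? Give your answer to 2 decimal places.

|Parcel A∩Parcel B|: x∈[3,7], y∈[5,7] → 4·2 = 8.
|Parcel A| = 42.
|Parcel A ∖ Parcel B| = |Parcel A| − |Parcel A∩Parcel B| = 42 − 8 = 34.00.

34.00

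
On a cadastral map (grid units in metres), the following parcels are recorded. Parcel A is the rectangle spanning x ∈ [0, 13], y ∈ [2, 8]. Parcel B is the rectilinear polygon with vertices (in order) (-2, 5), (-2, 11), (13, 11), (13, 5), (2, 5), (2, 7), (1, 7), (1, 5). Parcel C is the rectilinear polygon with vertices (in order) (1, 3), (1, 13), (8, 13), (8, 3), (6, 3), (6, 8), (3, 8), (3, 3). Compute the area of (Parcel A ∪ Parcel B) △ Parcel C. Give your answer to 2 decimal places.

102.00

|Parcel A ∪ Parcel B| = 129.
|(Parcel A ∪ Parcel B) ∩ Parcel C| = 41.
|(Parcel A ∪ Parcel B) △ Parcel C| = 129 + 55 − 82 = 102.00.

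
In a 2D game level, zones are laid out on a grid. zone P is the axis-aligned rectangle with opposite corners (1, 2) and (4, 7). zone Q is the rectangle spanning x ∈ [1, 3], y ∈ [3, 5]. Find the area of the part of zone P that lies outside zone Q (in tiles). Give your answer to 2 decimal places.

11.00

|zone P∩zone Q|: x∈[1,3], y∈[3,5] → 2·2 = 4.
|zone P| = 15.
|zone P ∖ zone Q| = |zone P| − |zone P∩zone Q| = 15 − 4 = 11.00.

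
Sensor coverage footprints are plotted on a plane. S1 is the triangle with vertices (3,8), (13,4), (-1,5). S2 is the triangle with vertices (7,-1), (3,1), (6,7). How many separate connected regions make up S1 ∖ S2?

2

S1 ∖ S2 splits into 2 disjoint pieces (area 13.4497, area 7.6585).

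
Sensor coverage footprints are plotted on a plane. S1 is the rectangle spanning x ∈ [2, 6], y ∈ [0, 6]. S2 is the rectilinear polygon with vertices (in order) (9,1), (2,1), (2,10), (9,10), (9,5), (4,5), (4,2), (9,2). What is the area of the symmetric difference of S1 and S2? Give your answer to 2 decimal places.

44.00

|S1| = 24, |S2| = 48, |S1∩S2| = 14.
|S1 △ S2| = |S1| + |S2| − 2·|S1∩S2| = 24 + 48 − 28 = 44.00.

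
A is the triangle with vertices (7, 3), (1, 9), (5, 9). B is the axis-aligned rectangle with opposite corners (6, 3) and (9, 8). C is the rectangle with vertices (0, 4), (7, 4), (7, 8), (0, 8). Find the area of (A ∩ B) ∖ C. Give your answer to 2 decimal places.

0.33

|A ∩ B| = 1.
|(A ∩ B) ∩ C| = 0.6667.
|(A ∩ B) ∖ C| = 1 − 0.6667 = 0.33.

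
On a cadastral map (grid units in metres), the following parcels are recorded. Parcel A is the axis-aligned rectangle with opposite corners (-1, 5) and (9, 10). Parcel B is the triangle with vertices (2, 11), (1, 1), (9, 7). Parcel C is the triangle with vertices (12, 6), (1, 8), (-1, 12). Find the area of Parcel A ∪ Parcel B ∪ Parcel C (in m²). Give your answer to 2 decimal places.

By inclusion–exclusion:
Individual areas: |Parcel A| = 50, |Parcel B| = 37, |Parcel C| = 20.
|Parcel A∩Parcel B| = 26.2083.
|Parcel A∩Parcel C| = 15.4079.
|Parcel B∩Parcel C| = 12.4334.
|Parcel A∩Parcel B∩Parcel C| = 11.9802.
|Parcel A ∪ Parcel B ∪ Parcel C| = 107 − 54.0497 + 11.9802 = 64.93.

64.93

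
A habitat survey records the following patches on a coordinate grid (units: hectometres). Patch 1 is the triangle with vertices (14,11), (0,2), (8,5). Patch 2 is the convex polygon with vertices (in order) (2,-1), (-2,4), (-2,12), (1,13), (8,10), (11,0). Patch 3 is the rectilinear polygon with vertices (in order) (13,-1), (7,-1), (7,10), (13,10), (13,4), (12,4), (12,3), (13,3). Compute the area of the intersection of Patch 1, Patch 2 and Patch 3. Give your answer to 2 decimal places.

3.87

The intersection is the polygon with vertices (7,4.625), (7,6.5), (8.719,7.605), (9.154,6.154), (8,5).
By the shoelace formula its area is 3.87.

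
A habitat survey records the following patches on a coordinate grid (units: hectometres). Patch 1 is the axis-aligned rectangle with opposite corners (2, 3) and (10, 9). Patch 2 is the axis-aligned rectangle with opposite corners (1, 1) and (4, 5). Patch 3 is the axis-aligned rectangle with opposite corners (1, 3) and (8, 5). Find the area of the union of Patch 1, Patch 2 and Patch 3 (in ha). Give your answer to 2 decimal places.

By inclusion–exclusion:
Individual areas: |Patch 1| = 48, |Patch 2| = 12, |Patch 3| = 14.
|Patch 1∩Patch 2|: x∈[2,4], y∈[3,5] → 2·2 = 4.
|Patch 1∩Patch 3|: x∈[2,8], y∈[3,5] → 6·2 = 12.
|Patch 2∩Patch 3|: x∈[1,4], y∈[3,5] → 3·2 = 6.
|Patch 1∩Patch 2∩Patch 3| = 4.
|Patch 1 ∪ Patch 2 ∪ Patch 3| = 74 − 22 + 4 = 56.00.

56.00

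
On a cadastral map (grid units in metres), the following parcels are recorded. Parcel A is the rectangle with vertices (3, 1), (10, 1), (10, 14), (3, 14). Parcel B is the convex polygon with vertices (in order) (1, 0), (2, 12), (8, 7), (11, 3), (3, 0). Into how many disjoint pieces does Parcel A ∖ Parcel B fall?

Parcel A ∖ Parcel B splits into 2 disjoint pieces (area 3.5208, area 41.25).

2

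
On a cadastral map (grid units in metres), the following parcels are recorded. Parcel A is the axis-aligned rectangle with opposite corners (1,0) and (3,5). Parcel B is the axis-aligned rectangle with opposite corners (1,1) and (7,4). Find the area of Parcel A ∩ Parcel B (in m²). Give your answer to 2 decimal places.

|Parcel A∩Parcel B|: x∈[1,3], y∈[1,4] → 2·3 = 6.

6.00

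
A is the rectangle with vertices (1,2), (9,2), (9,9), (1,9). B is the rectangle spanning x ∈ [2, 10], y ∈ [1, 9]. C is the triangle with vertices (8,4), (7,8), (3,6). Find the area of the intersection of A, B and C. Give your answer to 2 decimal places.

The intersection is the polygon with vertices (3,6), (7,8), (8,4).
By the shoelace formula its area is 9.00.

9.00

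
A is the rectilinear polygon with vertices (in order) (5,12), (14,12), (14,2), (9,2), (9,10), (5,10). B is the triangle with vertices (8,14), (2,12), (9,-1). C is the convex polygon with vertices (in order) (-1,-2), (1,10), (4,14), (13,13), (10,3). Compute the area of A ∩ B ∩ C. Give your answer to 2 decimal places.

The intersection is the polygon with vertices (8.267,10), (5,10), (5,12), (8.133,12).
By the shoelace formula its area is 6.40.

6.40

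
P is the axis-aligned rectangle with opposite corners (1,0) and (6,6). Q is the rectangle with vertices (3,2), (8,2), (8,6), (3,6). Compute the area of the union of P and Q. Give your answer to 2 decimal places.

38.00

By inclusion–exclusion:
Individual areas: |P| = 30, |Q| = 20.
|P∩Q|: x∈[3,6], y∈[2,6] → 3·4 = 12.
|P ∪ Q| = 50 − 12 = 38.00.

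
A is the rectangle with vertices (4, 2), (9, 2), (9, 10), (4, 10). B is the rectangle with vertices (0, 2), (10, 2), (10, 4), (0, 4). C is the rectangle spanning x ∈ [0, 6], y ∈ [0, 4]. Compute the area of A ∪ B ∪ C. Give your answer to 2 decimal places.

62.00

By inclusion–exclusion:
Individual areas: |A| = 40, |B| = 20, |C| = 24.
|A∩B|: x∈[4,9], y∈[2,4] → 5·2 = 10.
|A∩C|: x∈[4,6], y∈[2,4] → 2·2 = 4.
|B∩C|: x∈[0,6], y∈[2,4] → 6·2 = 12.
|A∩B∩C| = 4.
|A ∪ B ∪ C| = 84 − 26 + 4 = 62.00.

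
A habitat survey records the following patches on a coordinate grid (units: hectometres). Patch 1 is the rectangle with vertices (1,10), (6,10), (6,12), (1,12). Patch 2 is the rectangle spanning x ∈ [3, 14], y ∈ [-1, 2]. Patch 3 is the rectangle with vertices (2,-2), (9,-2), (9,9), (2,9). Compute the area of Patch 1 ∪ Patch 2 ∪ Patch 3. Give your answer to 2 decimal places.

By inclusion–exclusion:
Individual areas: |Patch 1| = 10, |Patch 2| = 33, |Patch 3| = 77.
|Patch 1∩Patch 2| = 0 (no overlap).
|Patch 1∩Patch 3| = 0 (no overlap).
|Patch 2∩Patch 3|: x∈[3,9], y∈[-1,2] → 6·3 = 18.
|Patch 1∩Patch 2∩Patch 3| = 0.
|Patch 1 ∪ Patch 2 ∪ Patch 3| = 120 − 18 + 0 = 102.00.

102.00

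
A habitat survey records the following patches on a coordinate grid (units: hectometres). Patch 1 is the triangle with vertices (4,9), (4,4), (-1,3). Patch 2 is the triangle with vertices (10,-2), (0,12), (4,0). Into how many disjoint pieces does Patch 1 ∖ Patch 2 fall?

2

Patch 1 ∖ Patch 2 splits into 2 disjoint pieces (area 1.3, area 5.3571).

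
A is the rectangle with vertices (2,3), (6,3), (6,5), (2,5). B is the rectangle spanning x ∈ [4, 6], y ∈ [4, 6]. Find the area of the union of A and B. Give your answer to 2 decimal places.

By inclusion–exclusion:
Individual areas: |A| = 8, |B| = 4.
|A∩B|: x∈[4,6], y∈[4,5] → 2·1 = 2.
|A ∪ B| = 12 − 2 = 10.00.

10.00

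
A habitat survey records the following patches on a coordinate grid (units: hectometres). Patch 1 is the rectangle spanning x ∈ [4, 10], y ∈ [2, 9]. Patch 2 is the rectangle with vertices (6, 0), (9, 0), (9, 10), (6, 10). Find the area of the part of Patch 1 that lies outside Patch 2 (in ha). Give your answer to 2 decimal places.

|Patch 1∩Patch 2|: x∈[6,9], y∈[2,9] → 3·7 = 21.
|Patch 1| = 42.
|Patch 1 ∖ Patch 2| = |Patch 1| − |Patch 1∩Patch 2| = 42 − 21 = 21.00.

21.00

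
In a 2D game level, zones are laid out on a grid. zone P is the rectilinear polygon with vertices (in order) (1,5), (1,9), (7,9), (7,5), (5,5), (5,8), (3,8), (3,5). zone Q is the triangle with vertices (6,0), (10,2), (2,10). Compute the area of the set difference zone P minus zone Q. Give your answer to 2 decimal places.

|zone P| = 18, |zone P∩zone Q| = 2.95.
|zone P ∖ zone Q| = |zone P| − |zone P∩zone Q| = 18 − 2.95 = 15.05.

15.05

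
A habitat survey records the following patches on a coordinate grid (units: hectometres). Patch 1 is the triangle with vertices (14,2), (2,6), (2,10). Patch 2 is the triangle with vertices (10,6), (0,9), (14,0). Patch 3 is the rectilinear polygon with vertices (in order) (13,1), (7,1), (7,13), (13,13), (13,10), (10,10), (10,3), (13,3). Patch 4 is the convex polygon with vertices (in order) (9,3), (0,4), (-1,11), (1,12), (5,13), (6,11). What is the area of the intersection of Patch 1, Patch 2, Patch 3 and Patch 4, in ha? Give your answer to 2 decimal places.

The intersection is the polygon with vertices (7,6.667), (7.833,6.111), (8.714,3.762), (7.538,4.154), (7,4.5).
By the shoelace formula its area is 2.69.

2.69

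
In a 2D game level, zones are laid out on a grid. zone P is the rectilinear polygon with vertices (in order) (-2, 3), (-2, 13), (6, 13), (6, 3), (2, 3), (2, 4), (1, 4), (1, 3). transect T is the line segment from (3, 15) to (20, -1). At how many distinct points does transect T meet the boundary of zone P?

The segment meets the boundary at (6,12.176), (5.125,13).

2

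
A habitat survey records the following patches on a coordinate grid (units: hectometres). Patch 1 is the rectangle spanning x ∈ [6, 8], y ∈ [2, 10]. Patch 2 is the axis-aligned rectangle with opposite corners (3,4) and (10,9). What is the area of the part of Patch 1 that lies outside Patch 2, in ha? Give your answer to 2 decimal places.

|Patch 1∩Patch 2|: x∈[6,8], y∈[4,9] → 2·5 = 10.
|Patch 1| = 16.
|Patch 1 ∖ Patch 2| = |Patch 1| − |Patch 1∩Patch 2| = 16 − 10 = 6.00.

6.00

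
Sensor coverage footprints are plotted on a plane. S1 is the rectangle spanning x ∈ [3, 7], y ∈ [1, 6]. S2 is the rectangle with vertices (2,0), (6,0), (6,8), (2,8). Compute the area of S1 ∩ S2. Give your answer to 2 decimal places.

|S1∩S2|: x∈[3,6], y∈[1,6] → 3·5 = 15.

15.00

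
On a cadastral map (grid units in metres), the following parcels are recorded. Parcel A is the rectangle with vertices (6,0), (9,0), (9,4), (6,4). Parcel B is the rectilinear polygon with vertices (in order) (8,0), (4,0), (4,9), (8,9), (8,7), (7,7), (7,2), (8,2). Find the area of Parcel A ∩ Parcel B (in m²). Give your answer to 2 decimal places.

The intersection is the polygon with vertices (6,4), (7,4), (7,2), (8,2), (8,0), (6,0).
By the shoelace formula its area is 6.00.

6.00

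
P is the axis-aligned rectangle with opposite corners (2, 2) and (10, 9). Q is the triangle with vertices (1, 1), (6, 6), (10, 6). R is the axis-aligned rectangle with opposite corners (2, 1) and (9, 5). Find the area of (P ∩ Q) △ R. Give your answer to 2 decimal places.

|P ∩ Q| = 9.6.
|(P ∩ Q) ∩ R| = 6.
|(P ∩ Q) △ R| = 9.6 + 28 − 12 = 25.60.

25.60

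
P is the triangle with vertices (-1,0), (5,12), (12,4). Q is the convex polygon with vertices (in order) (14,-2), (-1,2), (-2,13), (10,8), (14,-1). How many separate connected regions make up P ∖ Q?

3

P ∖ Q splits into 3 disjoint pieces (area 2.5998, area 3.2894, area 0.064).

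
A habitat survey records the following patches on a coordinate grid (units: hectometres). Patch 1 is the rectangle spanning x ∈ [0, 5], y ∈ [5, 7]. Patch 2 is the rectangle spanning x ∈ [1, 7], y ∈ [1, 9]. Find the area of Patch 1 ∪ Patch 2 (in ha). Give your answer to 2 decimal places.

By inclusion–exclusion:
Individual areas: |Patch 1| = 10, |Patch 2| = 48.
|Patch 1∩Patch 2|: x∈[1,5], y∈[5,7] → 4·2 = 8.
|Patch 1 ∪ Patch 2| = 58 − 8 = 50.00.

50.00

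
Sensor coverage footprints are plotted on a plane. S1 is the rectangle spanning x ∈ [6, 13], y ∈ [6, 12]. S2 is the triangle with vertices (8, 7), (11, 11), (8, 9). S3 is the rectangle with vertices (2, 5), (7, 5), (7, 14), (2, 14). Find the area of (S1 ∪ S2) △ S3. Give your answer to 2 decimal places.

|S1 ∪ S2| = 42.
|(S1 ∪ S2) ∩ S3| = 6.
|(S1 ∪ S2) △ S3| = 42 + 45 − 12 = 75.00.

75.00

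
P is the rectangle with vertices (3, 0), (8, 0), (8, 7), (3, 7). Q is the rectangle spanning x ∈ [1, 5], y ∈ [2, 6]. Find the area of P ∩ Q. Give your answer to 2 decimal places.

|P∩Q|: x∈[3,5], y∈[2,6] → 2·4 = 8.

8.00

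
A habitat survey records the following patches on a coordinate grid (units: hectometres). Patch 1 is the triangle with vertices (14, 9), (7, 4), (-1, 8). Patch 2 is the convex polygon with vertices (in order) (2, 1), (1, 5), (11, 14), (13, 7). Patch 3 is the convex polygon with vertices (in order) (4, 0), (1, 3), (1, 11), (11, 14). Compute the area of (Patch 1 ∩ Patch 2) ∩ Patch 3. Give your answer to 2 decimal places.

The region (Patch 1 ∩ Patch 2) ∩ Patch 3 is the polygon with vertices (2.429,6.286), (4.76,8.384), (8.31,8.621), (6.2,4.4).
By the shoelace formula its area is 13.40.

13.40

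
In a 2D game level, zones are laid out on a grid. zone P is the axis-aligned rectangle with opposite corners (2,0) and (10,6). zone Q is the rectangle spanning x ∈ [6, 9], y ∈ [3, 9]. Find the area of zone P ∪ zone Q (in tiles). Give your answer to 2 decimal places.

By inclusion–exclusion:
Individual areas: |zone P| = 48, |zone Q| = 18.
|zone P∩zone Q|: x∈[6,9], y∈[3,6] → 3·3 = 9.
|zone P ∪ zone Q| = 66 − 9 = 57.00.

57.00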